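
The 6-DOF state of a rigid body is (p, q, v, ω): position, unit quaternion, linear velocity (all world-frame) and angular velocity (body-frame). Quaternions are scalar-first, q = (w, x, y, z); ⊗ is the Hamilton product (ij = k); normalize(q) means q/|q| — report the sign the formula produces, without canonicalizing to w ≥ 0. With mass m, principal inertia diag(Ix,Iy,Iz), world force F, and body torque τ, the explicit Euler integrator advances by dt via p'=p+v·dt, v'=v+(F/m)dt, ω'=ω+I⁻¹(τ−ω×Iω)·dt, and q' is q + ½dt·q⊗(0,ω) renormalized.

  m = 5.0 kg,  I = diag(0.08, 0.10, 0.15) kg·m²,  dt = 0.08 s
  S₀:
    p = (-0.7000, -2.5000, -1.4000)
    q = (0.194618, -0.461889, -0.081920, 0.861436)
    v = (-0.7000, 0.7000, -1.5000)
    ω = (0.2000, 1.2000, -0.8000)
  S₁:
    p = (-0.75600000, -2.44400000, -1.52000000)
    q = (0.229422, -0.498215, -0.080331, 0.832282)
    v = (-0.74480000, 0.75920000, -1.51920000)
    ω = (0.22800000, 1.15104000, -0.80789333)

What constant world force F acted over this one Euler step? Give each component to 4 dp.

F = (-2.8000, 3.7000, -1.2000)

velocity change Δv = (-0.04480000, 0.05920000, -0.01920000)
applied force F = (-2.8000, 3.7000, -1.2000)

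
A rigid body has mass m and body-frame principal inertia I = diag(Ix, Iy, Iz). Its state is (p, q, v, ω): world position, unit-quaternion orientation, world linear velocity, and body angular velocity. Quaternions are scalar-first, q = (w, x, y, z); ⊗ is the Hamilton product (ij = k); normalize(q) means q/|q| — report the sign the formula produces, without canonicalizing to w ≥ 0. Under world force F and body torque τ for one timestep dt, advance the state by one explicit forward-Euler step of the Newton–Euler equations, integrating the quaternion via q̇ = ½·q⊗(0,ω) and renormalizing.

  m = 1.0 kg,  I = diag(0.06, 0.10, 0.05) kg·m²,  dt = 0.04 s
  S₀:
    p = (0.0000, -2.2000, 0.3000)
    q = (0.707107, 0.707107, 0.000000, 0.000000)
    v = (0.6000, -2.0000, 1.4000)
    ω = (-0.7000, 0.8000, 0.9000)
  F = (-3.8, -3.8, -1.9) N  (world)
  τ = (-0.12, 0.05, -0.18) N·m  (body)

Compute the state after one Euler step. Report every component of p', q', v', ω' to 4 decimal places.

angular accel α = (-1.4000, 0.5630, -3.1520)
new body rate ω' = (-0.7560, 0.8225, 0.7739)
q⊗(0,ω) = (0.4949749, -0.4949749, -0.0707107, 1.2020819)
updated quaternion q' = (0.7167, 0.6969, -0.0014, 0.0240)
a = F/m = (-3.8000, -3.8000, -1.9000)
p + v·dt = (0.0240, -2.2800, 0.3560)
new velocity v' = (0.4480, -2.1520, 1.3240)

p' = (0.0240, -2.2800, 0.3560)
q' = (0.7167, 0.6969, -0.0014, 0.0240)
v' = (0.4480, -2.1520, 1.3240)
ω' = (-0.7560, 0.8225, 0.7739)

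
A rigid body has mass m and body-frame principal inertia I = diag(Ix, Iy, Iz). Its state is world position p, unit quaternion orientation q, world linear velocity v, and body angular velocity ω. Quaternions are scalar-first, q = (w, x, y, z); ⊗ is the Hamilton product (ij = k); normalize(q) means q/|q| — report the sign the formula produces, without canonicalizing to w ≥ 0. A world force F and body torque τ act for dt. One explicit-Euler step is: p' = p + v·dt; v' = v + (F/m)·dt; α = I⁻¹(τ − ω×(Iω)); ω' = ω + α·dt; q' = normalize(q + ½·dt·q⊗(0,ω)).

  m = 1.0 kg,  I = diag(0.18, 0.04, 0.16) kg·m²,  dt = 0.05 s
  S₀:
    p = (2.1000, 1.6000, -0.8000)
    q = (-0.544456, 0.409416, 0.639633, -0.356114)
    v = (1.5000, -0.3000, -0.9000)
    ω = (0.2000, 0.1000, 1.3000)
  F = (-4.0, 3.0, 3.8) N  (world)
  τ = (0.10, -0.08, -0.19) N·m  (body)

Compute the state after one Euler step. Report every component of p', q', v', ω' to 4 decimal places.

p' = (2.1750, 1.5850, -0.8450)
q' = (-0.5362, 0.4281, 0.6228, -0.3758)
v' = (1.3000, -0.1500, -0.7100)
ω' = (0.2234, -0.0065, 1.2415)

gyro term ω×Iω = (0.0156, 0.0052, -0.0028)
(τ − ω×Iω)/I = (0.4689, -2.1300, -1.1700)
new body rate ω' = (0.2234, -0.0065, 1.2415)
Hamilton product q⊗(0,ω) = (0.3171017, 0.7582431, -0.6579092, -0.7947778)
q' = normalize(q + ½dt·q⊗(0,ω)) = (-0.5362, 0.4281, 0.6228, -0.3758)
linear accel F/m = (-4.0000, 3.0000, 3.8000)
new position p' = (2.1750, 1.5850, -0.8450)
v + (F/m)dt = (1.3000, -0.1500, -0.7100)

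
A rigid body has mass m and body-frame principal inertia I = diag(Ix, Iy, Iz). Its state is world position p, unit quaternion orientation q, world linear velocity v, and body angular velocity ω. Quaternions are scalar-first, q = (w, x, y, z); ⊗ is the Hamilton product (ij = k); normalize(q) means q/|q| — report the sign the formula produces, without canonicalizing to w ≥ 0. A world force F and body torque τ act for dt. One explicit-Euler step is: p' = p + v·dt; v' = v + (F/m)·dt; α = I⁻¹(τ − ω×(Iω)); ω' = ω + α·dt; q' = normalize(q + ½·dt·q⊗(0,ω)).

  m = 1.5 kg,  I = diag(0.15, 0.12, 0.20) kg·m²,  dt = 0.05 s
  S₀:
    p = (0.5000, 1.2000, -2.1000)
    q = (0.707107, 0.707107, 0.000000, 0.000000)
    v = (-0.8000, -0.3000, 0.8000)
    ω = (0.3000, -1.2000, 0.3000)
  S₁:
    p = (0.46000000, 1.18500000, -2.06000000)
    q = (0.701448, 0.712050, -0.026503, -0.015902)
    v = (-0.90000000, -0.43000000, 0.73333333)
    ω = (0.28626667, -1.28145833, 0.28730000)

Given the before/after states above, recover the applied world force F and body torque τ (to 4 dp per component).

velocity change Δv = (-0.10000000, -0.13000000, -0.06666667)
F = m·Δv/dt = (-3.0000, -3.9000, -2.0000)
rate change Δω = (-0.01373333, -0.08145833, -0.01270000)
applied torque τ = (-0.0700, -0.2000, -0.0400)

F = (-3.0000, -3.9000, -2.0000)
τ = (-0.0700, -0.2000, -0.0400)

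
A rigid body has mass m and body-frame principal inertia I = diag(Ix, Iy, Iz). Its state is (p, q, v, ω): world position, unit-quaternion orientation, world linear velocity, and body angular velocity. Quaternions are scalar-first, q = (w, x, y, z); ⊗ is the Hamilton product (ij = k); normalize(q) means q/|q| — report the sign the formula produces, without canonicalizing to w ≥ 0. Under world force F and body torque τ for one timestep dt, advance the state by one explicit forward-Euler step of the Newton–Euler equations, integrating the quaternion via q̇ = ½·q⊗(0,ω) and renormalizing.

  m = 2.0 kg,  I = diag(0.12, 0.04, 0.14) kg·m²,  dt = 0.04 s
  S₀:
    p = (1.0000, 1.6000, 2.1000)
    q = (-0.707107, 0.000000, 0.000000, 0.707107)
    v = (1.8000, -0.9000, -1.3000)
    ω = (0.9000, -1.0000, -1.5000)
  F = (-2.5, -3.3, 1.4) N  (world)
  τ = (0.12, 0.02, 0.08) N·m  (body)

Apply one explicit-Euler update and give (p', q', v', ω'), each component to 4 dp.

linear accel F/m = (-1.2500, -1.6500, 0.7000)
p + v·dt = (1.0720, 1.5640, 2.0480)
new velocity v' = (1.7500, -0.9660, -1.2720)
precession coupling ω×(Iω) = (0.1500, 0.0270, 0.0720)
(τ − ω×Iω)/I = (-0.2500, -0.1750, 0.0571)
ω + α·dt = (0.8900, -1.0070, -1.4977)
q⊗(0,ω) = (1.0606605, 0.0707107, 1.3435033, 1.0606605)
q + ½dt·q⊗(0,ω), renormalized = (-0.6853, 0.0014, 0.0268, 0.7277)

p' = (1.0720, 1.5640, 2.0480)
q' = (-0.6853, 0.0014, 0.0268, 0.7277)
v' = (1.7500, -0.9660, -1.2720)
ω' = (0.8900, -1.0070, -1.4977)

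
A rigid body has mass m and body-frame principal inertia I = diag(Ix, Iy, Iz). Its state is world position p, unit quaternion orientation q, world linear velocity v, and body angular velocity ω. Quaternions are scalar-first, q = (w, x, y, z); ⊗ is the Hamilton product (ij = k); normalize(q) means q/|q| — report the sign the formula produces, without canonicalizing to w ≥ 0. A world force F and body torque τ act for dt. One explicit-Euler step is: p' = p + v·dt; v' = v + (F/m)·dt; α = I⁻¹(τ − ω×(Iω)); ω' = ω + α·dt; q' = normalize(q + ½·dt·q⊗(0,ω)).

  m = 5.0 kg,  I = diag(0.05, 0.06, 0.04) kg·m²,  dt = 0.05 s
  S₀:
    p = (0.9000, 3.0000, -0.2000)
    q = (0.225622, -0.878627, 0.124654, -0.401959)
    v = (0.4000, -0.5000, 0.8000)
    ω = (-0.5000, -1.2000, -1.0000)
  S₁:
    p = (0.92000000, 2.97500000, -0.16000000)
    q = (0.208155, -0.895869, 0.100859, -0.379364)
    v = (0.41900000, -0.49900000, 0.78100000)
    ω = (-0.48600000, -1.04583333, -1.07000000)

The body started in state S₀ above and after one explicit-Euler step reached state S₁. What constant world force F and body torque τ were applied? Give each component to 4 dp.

Δω = ω₁−ω₀ = (0.01400000, 0.15416667, -0.07000000)
τ = I·(Δω/dt) + ω₀×(Iω₀) = (-0.0100, 0.1900, -0.0500)
velocity change Δv = (0.01900000, 0.00100000, -0.01900000)
applied force F = (1.9000, 0.1000, -1.9000)

F = (1.9000, 0.1000, -1.9000)
τ = (-0.0100, 0.1900, -0.0500)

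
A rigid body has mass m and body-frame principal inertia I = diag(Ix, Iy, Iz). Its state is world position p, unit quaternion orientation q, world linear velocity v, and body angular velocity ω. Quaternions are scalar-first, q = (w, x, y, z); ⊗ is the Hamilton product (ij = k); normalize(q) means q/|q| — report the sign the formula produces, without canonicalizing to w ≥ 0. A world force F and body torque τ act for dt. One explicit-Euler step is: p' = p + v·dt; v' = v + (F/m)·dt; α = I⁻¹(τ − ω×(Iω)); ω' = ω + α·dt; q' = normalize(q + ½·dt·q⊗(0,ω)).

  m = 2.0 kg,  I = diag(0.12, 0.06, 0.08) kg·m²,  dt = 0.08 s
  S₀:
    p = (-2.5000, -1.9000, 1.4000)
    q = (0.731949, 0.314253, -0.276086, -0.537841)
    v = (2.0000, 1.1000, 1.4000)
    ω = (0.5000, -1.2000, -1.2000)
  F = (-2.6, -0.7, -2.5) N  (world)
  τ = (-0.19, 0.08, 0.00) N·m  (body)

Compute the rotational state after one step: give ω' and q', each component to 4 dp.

precession coupling ω×(Iω) = (0.0288, -0.0240, 0.0360)
angular accel α = (-1.8233, 1.7333, -0.4500)
new body rate ω' = (0.3541, -1.0613, -1.2360)
q⊗(0,ω) = (-1.1338389, 0.0518685, -0.7701557, -1.1173994)
q + ½dt·q⊗(0,ω), renormalized = (0.6849, 0.3155, -0.3061, -0.5811)

ω' = (0.3541, -1.0613, -1.2360)
q' = (0.6849, 0.3155, -0.3061, -0.5811)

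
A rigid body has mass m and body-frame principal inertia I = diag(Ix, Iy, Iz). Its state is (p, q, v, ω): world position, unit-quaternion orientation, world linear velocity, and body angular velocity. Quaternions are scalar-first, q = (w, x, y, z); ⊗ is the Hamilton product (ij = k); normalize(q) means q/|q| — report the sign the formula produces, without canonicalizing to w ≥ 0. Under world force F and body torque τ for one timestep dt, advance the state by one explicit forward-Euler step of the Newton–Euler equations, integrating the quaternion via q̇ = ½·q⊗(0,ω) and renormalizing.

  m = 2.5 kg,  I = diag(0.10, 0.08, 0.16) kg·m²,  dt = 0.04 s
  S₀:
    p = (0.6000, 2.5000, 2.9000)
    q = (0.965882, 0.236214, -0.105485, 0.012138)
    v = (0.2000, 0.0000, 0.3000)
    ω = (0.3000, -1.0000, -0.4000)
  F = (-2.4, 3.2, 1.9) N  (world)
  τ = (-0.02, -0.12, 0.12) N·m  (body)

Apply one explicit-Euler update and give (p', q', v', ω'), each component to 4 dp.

p' = (0.6080, 2.5000, 2.9120)
q' = (0.9622, 0.2430, -0.1228, 0.0003)
v' = (0.1616, 0.0512, 0.3304)
ω' = (0.2792, -1.0636, -0.3715)

linear accel F/m = (-0.9600, 1.2800, 0.7600)
p + v·dt = (0.6080, 2.5000, 2.9120)
v + (F/m)dt = (0.1616, 0.0512, 0.3304)
ω×(Iω) gyroscopic = (0.0320, 0.0072, 0.0060)
α = I⁻¹(τ − ω×Iω) = (-0.5200, -1.5900, 0.7125)
ω + α·dt = (0.2792, -1.0636, -0.3715)
Hamilton product q⊗(0,ω) = (-0.1714940, 0.3440966, -0.8677550, -0.5909213)
q + ½dt·q⊗(0,ω), renormalized = (0.9622, 0.2430, -0.1228, 0.0003)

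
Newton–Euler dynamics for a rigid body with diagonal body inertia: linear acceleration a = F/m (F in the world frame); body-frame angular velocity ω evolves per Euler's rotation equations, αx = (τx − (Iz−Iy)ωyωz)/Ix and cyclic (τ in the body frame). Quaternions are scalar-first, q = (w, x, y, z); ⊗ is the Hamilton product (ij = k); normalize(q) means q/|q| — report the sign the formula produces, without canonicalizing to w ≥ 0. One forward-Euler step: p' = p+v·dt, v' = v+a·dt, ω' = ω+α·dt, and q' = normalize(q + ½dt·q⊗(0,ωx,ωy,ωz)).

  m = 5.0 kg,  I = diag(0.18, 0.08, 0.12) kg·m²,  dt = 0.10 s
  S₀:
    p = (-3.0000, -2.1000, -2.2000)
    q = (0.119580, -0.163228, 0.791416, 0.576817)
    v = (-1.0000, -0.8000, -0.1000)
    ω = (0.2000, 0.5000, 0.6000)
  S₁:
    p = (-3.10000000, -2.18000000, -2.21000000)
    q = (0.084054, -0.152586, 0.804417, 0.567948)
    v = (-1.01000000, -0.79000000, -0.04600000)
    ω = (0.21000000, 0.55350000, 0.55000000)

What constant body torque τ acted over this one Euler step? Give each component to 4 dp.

rate change Δω = (0.01000000, 0.05350000, -0.05000000)
ω₀×(Iω₀) = (0.0120, 0.0072, -0.0100)
I·α + gyro = (0.0300, 0.0500, -0.0700)

τ = (0.0300, 0.0500, -0.0700)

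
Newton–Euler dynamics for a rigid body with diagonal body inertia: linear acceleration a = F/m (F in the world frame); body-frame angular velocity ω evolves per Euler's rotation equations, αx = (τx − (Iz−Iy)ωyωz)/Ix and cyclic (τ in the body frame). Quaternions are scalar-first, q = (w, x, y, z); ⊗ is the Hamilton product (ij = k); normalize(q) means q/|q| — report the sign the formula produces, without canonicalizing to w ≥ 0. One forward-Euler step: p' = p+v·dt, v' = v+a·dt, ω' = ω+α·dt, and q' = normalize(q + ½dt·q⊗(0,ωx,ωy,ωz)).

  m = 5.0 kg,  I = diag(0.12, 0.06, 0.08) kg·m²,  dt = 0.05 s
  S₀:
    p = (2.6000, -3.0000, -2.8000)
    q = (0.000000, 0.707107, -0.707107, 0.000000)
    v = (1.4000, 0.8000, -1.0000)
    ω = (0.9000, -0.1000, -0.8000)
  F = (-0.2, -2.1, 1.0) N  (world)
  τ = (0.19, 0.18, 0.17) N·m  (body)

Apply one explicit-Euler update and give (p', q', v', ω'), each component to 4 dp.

p' = (2.6700, -2.9600, -2.8500)
q' = (-0.0177, 0.7209, -0.6926, 0.0141)
v' = (1.3980, 0.7790, -0.9900)
ω' = (0.9785, 0.0740, -0.6971)

linear accel F/m = (-0.0400, -0.4200, 0.2000)
new position p' = (2.6700, -2.9600, -2.8500)
v + (F/m)dt = (1.3980, 0.7790, -0.9900)
α = I⁻¹(τ − ω×Iω) = (1.5700, 3.4800, 2.0575)
new body rate ω' = (0.9785, 0.0740, -0.6971)
2q̇ = q⊗(0,ω) = (-0.7071070, 0.5656856, 0.5656856, 0.5656856)
updated quaternion q' = (-0.0177, 0.7209, -0.6926, 0.0141)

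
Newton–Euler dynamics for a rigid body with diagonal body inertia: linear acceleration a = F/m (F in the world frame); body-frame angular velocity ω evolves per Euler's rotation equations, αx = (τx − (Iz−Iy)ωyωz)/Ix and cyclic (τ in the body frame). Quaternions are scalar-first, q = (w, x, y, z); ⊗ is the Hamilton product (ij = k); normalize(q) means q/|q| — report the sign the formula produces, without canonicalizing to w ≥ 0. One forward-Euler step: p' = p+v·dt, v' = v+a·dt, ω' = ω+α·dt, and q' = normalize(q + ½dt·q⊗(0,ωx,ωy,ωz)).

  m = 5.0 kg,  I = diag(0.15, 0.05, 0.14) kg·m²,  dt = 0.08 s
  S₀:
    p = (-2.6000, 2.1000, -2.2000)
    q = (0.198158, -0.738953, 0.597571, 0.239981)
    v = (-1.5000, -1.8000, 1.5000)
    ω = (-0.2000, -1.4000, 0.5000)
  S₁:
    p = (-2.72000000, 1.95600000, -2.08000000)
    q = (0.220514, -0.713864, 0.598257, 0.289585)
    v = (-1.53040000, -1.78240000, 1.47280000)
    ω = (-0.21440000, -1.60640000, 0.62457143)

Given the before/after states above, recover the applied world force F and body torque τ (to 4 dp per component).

F = (-1.9000, 1.1000, -1.7000)
τ = (-0.0900, -0.1300, 0.1900)

Δω = ω₁−ω₀ = (-0.01440000, -0.20640000, 0.12457143)
ω₀×(Iω₀) = (-0.0630, -0.0010, -0.0280)
applied torque τ = (-0.0900, -0.1300, 0.1900)
v₁ − v₀ = (-0.03040000, 0.01760000, -0.02720000)
m·(v₁−v₀)/dt = (-1.9000, 1.1000, -1.7000)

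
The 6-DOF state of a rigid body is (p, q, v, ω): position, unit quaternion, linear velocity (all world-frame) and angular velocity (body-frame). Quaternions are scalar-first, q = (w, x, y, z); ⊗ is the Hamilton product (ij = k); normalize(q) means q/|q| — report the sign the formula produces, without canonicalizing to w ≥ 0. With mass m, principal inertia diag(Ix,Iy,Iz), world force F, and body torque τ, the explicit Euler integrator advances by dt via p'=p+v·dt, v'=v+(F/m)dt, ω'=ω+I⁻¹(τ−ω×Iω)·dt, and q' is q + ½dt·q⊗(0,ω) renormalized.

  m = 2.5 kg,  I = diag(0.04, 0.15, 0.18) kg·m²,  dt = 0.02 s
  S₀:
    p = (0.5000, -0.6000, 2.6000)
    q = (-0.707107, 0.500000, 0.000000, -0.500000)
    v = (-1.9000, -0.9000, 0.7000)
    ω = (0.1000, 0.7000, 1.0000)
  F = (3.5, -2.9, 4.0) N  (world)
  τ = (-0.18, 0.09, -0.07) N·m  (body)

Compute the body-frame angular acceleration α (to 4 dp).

gyro term ω×Iω = (0.0210, -0.0140, 0.0077)
(τ − ω×Iω)/I = (-5.0250, 0.6933, -0.4317)

α = (-5.0250, 0.6933, -0.4317)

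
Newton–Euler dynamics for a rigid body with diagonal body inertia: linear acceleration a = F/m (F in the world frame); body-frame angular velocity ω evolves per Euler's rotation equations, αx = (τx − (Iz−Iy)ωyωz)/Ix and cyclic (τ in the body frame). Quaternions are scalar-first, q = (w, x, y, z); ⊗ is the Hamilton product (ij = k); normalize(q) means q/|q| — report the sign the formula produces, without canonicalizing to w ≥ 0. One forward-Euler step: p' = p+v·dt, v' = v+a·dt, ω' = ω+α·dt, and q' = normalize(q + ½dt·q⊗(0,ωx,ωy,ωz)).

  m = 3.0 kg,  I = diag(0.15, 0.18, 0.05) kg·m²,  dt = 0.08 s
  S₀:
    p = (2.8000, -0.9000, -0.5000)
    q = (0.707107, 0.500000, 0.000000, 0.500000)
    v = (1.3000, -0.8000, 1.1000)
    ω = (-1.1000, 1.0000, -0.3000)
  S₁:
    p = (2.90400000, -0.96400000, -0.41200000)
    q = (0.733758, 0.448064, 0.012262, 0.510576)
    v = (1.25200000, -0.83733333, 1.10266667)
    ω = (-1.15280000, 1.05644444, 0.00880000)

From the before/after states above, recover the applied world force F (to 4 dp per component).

F = (-1.8000, -1.4000, 0.1000)

velocity change Δv = (-0.04800000, -0.03733333, 0.00266667)
applied force F = (-1.8000, -1.4000, 0.1000)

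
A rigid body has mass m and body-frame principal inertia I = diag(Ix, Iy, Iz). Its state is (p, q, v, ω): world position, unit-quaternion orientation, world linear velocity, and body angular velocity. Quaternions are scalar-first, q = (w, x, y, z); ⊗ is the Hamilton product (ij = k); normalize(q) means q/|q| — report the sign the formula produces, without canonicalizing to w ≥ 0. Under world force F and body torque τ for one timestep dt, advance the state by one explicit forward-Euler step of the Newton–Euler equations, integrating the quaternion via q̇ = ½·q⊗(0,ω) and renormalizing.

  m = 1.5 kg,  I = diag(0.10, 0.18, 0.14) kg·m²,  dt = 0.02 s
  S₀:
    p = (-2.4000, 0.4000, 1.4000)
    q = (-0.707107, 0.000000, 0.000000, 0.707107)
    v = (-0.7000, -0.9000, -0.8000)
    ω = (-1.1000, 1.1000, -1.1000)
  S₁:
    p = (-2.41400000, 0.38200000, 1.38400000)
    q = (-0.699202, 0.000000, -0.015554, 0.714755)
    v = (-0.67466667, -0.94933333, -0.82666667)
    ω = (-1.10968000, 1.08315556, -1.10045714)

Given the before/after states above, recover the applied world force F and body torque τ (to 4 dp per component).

velocity change Δv = (0.02533333, -0.04933333, -0.02666667)
m·(v₁−v₀)/dt = (1.9000, -3.7000, -2.0000)
ω₁ − ω₀ = (-0.00968000, -0.01684444, -0.00045714)
ω₀×(Iω₀) = (0.0484, -0.0484, -0.0968)
τ = I·(Δω/dt) + ω₀×(Iω₀) = (0.0000, -0.2000, -0.1000)

F = (1.9000, -3.7000, -2.0000)
τ = (0.0000, -0.2000, -0.1000)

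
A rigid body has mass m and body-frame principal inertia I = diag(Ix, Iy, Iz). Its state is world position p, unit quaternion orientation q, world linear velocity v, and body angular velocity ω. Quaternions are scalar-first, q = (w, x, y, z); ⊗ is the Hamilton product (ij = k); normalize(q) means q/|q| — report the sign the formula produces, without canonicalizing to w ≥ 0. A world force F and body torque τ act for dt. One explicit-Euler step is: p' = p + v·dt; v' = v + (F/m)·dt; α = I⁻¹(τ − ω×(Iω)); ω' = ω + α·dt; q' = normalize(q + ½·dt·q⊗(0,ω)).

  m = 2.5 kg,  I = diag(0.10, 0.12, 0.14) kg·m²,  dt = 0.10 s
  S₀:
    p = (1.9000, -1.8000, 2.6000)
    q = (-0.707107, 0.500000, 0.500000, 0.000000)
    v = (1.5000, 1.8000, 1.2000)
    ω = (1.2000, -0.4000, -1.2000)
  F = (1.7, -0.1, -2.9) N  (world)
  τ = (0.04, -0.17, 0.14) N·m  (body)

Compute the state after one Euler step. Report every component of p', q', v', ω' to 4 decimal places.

(τ − ω×Iω)/I = (0.3040, -1.8967, 1.0686)
new body rate ω' = (1.2304, -0.5897, -1.0931)
Hamilton product q⊗(0,ω) = (-0.4000000, -1.4485284, 0.8828428, 0.0485284)
q' = normalize(q + ½dt·q⊗(0,ω)) = (-0.7244, 0.4260, 0.5421, 0.0024)
linear accel F/m = (0.6800, -0.0400, -1.1600)
p + v·dt = (2.0500, -1.6200, 2.7200)
v' = v + a·dt = (1.5680, 1.7960, 1.0840)

p' = (2.0500, -1.6200, 2.7200)
q' = (-0.7244, 0.4260, 0.5421, 0.0024)
v' = (1.5680, 1.7960, 1.0840)
ω' = (1.2304, -0.5897, -1.0931)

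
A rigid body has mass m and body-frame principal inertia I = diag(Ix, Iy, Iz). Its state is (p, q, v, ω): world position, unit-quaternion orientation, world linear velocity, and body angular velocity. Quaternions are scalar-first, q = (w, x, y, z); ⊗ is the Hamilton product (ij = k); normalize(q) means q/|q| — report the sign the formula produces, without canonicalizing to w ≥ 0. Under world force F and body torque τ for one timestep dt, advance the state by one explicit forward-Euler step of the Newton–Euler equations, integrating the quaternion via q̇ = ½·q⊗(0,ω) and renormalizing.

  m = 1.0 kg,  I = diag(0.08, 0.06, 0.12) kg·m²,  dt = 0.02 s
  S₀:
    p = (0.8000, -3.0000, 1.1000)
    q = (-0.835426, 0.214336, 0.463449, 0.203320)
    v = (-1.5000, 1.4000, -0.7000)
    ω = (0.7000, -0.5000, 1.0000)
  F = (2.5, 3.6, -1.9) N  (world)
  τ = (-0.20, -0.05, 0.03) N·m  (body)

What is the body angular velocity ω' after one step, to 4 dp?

ω' = (0.6575, -0.5073, 1.0038)

precession coupling ω×(Iω) = (-0.0300, -0.0280, 0.0070)
angular accel α = (-2.1250, -0.3667, 0.1917)
ω' = ω + α·dt = (0.6575, -0.5073, 1.0038)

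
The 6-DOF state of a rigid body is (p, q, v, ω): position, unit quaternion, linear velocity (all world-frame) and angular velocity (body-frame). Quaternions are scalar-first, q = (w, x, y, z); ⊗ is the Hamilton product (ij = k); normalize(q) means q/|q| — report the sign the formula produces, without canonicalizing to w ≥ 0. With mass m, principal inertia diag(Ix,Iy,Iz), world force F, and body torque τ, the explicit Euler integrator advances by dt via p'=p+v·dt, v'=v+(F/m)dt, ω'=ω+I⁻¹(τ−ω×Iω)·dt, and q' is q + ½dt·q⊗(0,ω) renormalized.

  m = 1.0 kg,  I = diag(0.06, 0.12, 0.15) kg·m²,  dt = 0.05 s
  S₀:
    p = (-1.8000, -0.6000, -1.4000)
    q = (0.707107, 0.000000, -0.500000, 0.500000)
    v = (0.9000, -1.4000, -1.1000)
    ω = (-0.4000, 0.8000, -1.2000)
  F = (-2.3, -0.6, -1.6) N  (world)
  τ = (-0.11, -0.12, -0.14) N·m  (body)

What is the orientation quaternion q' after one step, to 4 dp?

Hamilton product q⊗(0,ω) = (1.0000000, -0.0828428, 0.3656856, -1.0485284)
updated quaternion q' = (0.7316, -0.0021, -0.4905, 0.4735)

q' = (0.7316, -0.0021, -0.4905, 0.4735)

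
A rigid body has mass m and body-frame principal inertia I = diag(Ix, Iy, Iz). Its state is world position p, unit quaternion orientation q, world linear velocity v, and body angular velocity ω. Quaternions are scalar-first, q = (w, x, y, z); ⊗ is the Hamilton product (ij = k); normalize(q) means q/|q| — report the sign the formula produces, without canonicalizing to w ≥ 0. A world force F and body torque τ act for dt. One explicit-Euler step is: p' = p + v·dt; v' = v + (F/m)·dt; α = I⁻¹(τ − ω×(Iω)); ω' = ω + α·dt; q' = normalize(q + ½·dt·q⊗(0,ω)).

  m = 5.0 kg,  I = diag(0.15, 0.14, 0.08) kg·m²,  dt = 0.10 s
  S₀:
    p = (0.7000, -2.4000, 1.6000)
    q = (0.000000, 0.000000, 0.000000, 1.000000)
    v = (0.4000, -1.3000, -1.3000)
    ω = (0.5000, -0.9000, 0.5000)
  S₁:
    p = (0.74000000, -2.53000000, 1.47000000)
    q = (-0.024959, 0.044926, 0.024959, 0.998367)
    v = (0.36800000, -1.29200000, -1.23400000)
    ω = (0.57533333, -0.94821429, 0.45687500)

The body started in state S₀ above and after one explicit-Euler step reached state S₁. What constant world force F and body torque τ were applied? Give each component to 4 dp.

Δv = v₁−v₀ = (-0.03200000, 0.00800000, 0.06600000)
applied force F = (-1.6000, 0.4000, 3.3000)
rate change Δω = (0.07533333, -0.04821429, -0.04312500)
applied torque τ = (0.1400, -0.0500, -0.0300)

F = (-1.6000, 0.4000, 3.3000)
τ = (0.1400, -0.0500, -0.0300)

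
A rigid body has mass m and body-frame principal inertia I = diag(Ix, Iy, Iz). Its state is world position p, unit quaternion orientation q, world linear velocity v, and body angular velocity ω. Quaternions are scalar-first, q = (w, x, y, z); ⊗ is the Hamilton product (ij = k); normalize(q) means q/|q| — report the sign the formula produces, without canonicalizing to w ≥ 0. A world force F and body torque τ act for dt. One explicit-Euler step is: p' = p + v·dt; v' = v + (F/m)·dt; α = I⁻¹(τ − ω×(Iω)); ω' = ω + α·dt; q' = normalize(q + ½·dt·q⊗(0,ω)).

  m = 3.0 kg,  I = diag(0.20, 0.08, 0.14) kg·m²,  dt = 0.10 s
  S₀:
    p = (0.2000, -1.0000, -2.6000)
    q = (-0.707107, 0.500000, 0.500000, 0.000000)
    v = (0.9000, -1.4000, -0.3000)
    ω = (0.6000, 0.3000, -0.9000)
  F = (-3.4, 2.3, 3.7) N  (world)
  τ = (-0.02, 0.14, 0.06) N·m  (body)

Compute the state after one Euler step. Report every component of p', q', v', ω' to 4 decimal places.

p' = (0.2900, -1.1400, -2.6300)
q' = (-0.7285, 0.4556, 0.5111, 0.0243)
v' = (0.7867, -1.3233, -0.1767)
ω' = (0.5981, 0.5155, -0.8417)

gyro term ω×Iω = (-0.0162, -0.0324, -0.0216)
angular accel α = (-0.0190, 2.1550, 0.5829)
ω' = ω + α·dt = (0.5981, 0.5155, -0.8417)
Hamilton product q⊗(0,ω) = (-0.4500000, -0.8742642, 0.2378679, 0.4863963)
updated quaternion q' = (-0.7285, 0.4556, 0.5111, 0.0243)
a = F/m = (-1.1333, 0.7667, 1.2333)
new position p' = (0.2900, -1.1400, -2.6300)
v + (F/m)dt = (0.7867, -1.3233, -0.1767)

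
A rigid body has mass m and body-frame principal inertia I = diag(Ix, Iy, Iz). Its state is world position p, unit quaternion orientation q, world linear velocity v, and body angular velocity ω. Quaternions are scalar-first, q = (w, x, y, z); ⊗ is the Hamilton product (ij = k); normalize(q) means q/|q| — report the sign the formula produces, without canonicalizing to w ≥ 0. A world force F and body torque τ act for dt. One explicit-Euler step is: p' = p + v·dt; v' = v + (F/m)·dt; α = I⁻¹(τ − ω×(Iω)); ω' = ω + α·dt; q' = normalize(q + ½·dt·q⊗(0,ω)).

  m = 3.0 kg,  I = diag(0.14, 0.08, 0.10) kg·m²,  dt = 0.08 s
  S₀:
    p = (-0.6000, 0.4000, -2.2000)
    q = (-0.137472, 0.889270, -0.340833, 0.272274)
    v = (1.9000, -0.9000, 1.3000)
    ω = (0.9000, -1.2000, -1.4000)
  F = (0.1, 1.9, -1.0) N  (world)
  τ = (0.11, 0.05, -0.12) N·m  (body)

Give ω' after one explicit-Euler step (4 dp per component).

ω×(Iω) gyroscopic = (0.0336, -0.0504, 0.0648)
(τ − ω×Iω)/I = (0.5457, 1.2550, -1.8480)
ω' = ω + α·dt = (0.9437, -1.0996, -1.5478)

ω' = (0.9437, -1.0996, -1.5478)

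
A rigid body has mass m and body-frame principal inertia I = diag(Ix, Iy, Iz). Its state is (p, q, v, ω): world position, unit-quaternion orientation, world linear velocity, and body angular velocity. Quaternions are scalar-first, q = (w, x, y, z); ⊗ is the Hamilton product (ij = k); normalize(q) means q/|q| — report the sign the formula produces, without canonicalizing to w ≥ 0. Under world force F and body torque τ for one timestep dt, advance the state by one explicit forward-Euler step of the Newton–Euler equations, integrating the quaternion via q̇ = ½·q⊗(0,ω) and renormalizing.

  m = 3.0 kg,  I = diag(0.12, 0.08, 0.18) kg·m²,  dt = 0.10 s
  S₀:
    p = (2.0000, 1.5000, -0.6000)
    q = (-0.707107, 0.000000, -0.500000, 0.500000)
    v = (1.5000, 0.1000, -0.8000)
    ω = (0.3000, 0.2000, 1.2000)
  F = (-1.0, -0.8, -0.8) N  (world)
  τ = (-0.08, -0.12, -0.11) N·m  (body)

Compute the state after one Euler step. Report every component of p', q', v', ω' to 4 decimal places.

precession coupling ω×(Iω) = (0.0240, -0.0216, -0.0024)
angular accel α = (-0.8667, -1.2300, -0.5978)
new body rate ω' = (0.2133, 0.0770, 1.1402)
q⊗(0,ω) = (-0.5000000, -0.9121321, 0.0085786, -0.6985284)
updated quaternion q' = (-0.7307, -0.0455, -0.4986, 0.4642)
a = F/m = (-0.3333, -0.2667, -0.2667)
p' = p + v·dt = (2.1500, 1.5100, -0.6800)
v' = v + a·dt = (1.4667, 0.0733, -0.8267)

p' = (2.1500, 1.5100, -0.6800)
q' = (-0.7307, -0.0455, -0.4986, 0.4642)
v' = (1.4667, 0.0733, -0.8267)
ω' = (0.2133, 0.0770, 1.1402)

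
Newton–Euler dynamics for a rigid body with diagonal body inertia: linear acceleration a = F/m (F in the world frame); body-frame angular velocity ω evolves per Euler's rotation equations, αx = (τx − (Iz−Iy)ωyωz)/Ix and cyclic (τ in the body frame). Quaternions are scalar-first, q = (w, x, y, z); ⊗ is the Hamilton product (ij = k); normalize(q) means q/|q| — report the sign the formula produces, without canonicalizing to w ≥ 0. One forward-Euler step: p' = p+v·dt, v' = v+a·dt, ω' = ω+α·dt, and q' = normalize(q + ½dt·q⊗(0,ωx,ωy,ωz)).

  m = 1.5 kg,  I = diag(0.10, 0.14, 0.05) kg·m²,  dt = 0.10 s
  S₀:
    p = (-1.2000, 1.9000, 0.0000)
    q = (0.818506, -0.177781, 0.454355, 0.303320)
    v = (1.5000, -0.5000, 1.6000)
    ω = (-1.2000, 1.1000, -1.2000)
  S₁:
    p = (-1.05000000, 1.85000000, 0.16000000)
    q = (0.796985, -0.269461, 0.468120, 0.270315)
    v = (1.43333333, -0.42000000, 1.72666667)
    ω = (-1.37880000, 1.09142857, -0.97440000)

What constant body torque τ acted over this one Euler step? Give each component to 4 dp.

ω₁ − ω₀ = (-0.17880000, -0.00857143, 0.22560000)
precession coupling = (0.1188, 0.0720, -0.0528)
I·α + gyro = (-0.0600, 0.0600, 0.0600)

τ = (-0.0600, 0.0600, 0.0600)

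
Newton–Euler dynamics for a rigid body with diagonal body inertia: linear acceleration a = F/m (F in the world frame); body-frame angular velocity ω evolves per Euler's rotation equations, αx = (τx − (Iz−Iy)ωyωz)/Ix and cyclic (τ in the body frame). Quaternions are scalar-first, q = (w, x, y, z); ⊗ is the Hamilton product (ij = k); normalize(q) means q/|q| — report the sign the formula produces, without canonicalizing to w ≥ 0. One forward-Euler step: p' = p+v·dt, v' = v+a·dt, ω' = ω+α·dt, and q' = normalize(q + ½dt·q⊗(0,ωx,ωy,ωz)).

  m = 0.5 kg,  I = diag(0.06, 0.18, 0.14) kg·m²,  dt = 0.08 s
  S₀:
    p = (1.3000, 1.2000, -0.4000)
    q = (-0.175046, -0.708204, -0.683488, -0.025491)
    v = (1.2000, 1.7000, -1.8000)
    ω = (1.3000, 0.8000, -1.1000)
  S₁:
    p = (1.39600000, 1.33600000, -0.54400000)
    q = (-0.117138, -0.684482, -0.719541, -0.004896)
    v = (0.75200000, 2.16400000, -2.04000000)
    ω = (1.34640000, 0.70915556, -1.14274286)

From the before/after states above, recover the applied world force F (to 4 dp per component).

velocity change Δv = (-0.44800000, 0.46400000, -0.24000000)
applied force F = (-2.8000, 2.9000, -1.5000)

F = (-2.8000, 2.9000, -1.5000)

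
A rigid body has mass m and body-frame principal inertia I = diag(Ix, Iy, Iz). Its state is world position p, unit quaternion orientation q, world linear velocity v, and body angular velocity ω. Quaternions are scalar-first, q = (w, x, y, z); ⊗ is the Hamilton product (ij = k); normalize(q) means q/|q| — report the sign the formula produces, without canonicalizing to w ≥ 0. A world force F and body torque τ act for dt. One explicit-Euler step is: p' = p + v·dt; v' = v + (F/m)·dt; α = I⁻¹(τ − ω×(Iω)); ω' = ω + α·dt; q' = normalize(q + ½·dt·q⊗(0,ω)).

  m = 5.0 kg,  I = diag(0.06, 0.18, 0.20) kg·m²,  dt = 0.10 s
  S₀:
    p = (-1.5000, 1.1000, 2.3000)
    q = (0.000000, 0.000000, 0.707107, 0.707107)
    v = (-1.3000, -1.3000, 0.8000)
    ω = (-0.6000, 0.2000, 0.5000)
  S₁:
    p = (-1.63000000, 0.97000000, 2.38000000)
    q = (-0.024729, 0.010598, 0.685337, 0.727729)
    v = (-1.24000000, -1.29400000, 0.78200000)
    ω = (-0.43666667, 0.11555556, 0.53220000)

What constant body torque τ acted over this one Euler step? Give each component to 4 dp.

Δω = ω₁−ω₀ = (0.16333333, -0.08444444, 0.03220000)
τ = I·(Δω/dt) + ω₀×(Iω₀) = (0.1000, -0.1100, 0.0500)

τ = (0.1000, -0.1100, 0.0500)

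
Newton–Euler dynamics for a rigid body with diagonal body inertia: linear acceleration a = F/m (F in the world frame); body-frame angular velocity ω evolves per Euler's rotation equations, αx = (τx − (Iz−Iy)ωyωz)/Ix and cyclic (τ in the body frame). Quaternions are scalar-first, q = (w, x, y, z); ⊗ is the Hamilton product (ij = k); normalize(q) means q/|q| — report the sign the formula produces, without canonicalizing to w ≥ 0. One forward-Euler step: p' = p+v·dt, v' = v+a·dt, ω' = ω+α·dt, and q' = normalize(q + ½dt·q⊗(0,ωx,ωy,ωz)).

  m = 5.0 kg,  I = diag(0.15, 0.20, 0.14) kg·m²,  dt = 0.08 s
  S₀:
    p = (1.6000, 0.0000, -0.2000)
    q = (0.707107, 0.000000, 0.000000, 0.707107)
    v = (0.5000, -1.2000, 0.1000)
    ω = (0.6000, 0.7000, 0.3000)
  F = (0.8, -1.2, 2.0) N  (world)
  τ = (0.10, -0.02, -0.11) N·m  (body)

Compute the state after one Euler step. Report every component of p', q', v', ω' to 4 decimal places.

(τ − ω×Iω)/I = (0.7507, -0.1090, -0.9357)
ω' = ω + α·dt = (0.6601, 0.6913, 0.2251)
2q̇ = q⊗(0,ω) = (-0.2121321, -0.0707107, 0.9192391, 0.2121321)
q + ½dt·q⊗(0,ω), renormalized = (0.6981, -0.0028, 0.0367, 0.7151)
p + v·dt = (1.6400, -0.0960, -0.1920)
v + (F/m)dt = (0.5128, -1.2192, 0.1320)

p' = (1.6400, -0.0960, -0.1920)
q' = (0.6981, -0.0028, 0.0367, 0.7151)
v' = (0.5128, -1.2192, 0.1320)
ω' = (0.6601, 0.6913, 0.2251)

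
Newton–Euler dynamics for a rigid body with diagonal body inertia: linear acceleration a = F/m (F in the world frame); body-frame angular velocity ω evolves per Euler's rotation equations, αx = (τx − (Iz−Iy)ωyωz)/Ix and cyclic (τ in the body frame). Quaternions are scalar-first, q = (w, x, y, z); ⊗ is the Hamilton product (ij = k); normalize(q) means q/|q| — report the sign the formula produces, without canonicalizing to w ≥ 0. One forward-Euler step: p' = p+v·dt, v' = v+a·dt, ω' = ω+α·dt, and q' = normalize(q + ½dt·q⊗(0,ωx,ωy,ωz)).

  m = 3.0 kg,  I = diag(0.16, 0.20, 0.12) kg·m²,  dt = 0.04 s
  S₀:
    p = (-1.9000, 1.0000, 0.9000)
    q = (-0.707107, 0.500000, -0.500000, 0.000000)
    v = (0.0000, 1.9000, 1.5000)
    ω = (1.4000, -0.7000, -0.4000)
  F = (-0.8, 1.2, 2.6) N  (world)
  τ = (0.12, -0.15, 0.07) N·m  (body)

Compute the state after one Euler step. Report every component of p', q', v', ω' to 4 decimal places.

p' = p + v·dt = (-1.9000, 1.0760, 0.9600)
new velocity v' = (-0.0107, 1.9160, 1.5347)
angular accel α = (0.8900, -0.6380, 0.9100)
ω + α·dt = (1.4356, -0.7255, -0.3636)
2q̇ = q⊗(0,ω) = (-1.0500000, -0.7899498, 0.6949749, 0.6328428)
updated quaternion q' = (-0.7277, 0.4839, -0.4858, 0.0127)

p' = (-1.9000, 1.0760, 0.9600)
q' = (-0.7277, 0.4839, -0.4858, 0.0127)
v' = (-0.0107, 1.9160, 1.5347)
ω' = (1.4356, -0.7255, -0.3636)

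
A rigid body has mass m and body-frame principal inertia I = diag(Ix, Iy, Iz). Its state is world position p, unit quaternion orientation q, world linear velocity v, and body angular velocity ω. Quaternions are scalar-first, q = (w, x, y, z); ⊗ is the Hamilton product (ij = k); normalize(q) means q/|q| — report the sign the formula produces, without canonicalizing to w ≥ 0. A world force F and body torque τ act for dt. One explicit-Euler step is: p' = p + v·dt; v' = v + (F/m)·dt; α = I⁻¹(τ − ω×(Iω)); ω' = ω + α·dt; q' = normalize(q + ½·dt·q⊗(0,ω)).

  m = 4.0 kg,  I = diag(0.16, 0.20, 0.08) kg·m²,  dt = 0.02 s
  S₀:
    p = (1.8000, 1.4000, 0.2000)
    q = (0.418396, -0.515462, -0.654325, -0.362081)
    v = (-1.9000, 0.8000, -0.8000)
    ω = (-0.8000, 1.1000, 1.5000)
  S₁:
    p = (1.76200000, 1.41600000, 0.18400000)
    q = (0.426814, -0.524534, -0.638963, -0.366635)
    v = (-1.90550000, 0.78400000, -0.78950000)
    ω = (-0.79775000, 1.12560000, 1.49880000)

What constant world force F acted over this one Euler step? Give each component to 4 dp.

Δv = v₁−v₀ = (-0.00550000, -0.01600000, 0.01050000)
F = m·Δv/dt = (-1.1000, -3.2000, 2.1000)

F = (-1.1000, -3.2000, 2.1000)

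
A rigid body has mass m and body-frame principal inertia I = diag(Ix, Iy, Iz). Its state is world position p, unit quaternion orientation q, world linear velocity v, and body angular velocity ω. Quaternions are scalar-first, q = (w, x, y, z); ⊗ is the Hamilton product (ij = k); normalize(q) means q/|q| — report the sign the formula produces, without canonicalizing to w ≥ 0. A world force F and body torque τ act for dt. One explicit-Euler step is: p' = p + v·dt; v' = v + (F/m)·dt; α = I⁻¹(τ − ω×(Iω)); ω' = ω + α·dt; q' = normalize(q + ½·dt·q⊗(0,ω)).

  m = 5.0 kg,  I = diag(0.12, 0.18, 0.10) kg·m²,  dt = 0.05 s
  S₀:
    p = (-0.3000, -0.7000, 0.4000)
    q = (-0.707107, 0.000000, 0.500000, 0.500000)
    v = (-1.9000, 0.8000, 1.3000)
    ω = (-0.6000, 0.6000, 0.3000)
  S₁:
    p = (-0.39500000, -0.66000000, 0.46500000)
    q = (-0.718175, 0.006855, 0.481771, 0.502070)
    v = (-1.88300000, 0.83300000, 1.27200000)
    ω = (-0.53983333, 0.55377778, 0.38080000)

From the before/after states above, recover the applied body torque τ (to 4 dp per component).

Δω = ω₁−ω₀ = (0.06016667, -0.04622222, 0.08080000)
precession coupling = (-0.0144, -0.0036, -0.0216)
I·α + gyro = (0.1300, -0.1700, 0.1400)

τ = (0.1300, -0.1700, 0.1400)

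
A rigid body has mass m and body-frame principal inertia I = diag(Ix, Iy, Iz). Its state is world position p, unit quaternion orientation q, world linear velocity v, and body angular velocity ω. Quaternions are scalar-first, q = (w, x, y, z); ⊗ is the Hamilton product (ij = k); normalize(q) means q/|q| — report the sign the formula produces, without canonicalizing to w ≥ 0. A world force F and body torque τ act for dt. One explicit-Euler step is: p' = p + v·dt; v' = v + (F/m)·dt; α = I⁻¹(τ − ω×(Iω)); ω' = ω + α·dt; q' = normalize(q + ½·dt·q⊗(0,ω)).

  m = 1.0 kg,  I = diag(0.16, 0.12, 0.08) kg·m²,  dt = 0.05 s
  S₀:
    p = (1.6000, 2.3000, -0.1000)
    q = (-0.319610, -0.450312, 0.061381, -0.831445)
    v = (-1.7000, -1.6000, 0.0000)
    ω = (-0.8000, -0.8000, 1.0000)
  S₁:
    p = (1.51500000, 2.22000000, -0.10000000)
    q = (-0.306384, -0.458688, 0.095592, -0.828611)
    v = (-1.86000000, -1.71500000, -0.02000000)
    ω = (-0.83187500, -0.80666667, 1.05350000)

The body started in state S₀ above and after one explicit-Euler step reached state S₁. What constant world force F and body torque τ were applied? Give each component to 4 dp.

F = (-3.2000, -2.3000, -0.4000)
τ = (-0.0700, -0.0800, 0.0600)

velocity change Δv = (-0.16000000, -0.11500000, -0.02000000)
m·(v₁−v₀)/dt = (-3.2000, -2.3000, -0.4000)
ω₁ − ω₀ = (-0.03187500, -0.00666667, 0.05350000)
precession coupling = (0.0320, -0.0640, -0.0256)
τ = I·(Δω/dt) + ω₀×(Iω₀) = (-0.0700, -0.0800, 0.0600)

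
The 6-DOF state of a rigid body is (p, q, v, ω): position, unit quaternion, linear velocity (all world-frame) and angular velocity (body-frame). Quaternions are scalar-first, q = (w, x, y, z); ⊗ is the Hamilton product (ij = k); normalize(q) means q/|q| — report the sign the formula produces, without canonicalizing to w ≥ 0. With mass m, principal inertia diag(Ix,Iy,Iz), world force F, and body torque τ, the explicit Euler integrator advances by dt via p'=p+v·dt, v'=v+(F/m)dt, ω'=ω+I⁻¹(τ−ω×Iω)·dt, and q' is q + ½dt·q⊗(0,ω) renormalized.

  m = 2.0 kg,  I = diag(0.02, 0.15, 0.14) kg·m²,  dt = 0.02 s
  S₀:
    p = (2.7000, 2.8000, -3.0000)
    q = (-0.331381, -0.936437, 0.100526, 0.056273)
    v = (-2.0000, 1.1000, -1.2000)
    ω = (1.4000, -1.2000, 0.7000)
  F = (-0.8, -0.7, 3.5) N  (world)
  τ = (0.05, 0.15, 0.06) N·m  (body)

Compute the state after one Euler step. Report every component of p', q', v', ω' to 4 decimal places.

p' = (2.6600, 2.8220, -3.0240)
q' = (-0.3174, -0.9395, 0.1118, 0.0638)
v' = (-2.0080, 1.0930, -1.1650)
ω' = (1.4416, -1.1643, 0.7398)

p + v·dt = (2.6600, 2.8220, -3.0240)
v' = v + a·dt = (-2.0080, 1.0930, -1.1650)
gyro term ω×Iω = (0.0084, -0.1176, -0.2184)
(τ − ω×Iω)/I = (2.0800, 1.7840, 1.9886)
ω + α·dt = (1.4416, -1.1643, 0.7398)
Hamilton product q⊗(0,ω) = (1.3922519, -0.3260376, 1.1319453, 0.7510213)
q' = normalize(q + ½dt·q⊗(0,ω)) = (-0.3174, -0.9395, 0.1118, 0.0638)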